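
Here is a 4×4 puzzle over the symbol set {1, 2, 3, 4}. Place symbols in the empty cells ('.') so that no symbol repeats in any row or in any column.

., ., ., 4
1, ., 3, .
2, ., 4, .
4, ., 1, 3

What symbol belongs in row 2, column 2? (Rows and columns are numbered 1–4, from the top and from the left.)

4

row 1 has {4}; column 1 has {1,2,4} — only 3 is left for (r1,c1).
row 1 has {3,4}; column 3 has {1,3,4} — only 2 is left for (r1,c3).
row 2 has {1,3}; column 4 has {3,4} — only 2 is left for (r2,c4).
row 3 has {2,4}; column 4 has {2,3,4} — only 1 is left for (r3,c4).
row 4 has {1,3,4}; column 2 is empty so far — only 2 is left for (r4,c2).
row 1 has {2,3,4}; column 2 has {2} — only 1 is left for (r1,c2).
row 2 has {1,2,3}; column 2 has {1,2} — only 4 is left for (r2,c2).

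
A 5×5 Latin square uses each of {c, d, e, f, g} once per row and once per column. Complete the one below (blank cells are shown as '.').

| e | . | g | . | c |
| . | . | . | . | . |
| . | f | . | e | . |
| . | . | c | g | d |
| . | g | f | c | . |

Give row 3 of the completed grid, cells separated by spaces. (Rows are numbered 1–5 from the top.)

c f d e g

(r1,c2) = d
(r1,c4) = f
(r2,c4) = d
(r3,c3) = d
(r3,c5) = g
(r4,c1) = f
(r4,c2) = e
(r5,c1) = d
(r5,c5) = e
(r2,c2) = c
(r2,c3) = e
(r2,c5) = f
(r3,c1) = c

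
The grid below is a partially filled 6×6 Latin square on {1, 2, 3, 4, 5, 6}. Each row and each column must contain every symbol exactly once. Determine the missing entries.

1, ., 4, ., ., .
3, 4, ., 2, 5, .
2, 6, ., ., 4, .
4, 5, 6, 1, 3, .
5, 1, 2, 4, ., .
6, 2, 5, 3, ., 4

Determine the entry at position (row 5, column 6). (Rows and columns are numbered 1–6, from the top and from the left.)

3

(r1,c2) = 3
(r2,c3) = 1
(r2,c6) = 6
(r3,c3) = 3
(r3,c4) = 5
(r3,c6) = 1
(r4,c6) = 2
(r5,c5) = 6
(r5,c6) = 3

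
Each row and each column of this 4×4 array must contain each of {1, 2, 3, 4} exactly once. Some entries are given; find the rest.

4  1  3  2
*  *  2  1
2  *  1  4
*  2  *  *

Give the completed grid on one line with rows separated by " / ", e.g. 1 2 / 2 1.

4 1 3 2 / 3 4 2 1 / 2 3 1 4 / 1 2 4 3

row 2 has {1,2}; column 1 has {2,4} — only 3 is left for (r2,c1).
row 2 has {1,2,3}; column 2 has {1,2} — only 4 is left for (r2,c2).
row 3 has {1,2,4}; column 2 has {1,2,4} — only 3 is left for (r3,c2).
row 4 has {2}; column 1 has {2,3,4} — only 1 is left for (r4,c1).
row 4 has {1,2}; column 3 has {1,2,3} — only 4 is left for (r4,c3).
row 4 has {1,2,4}; column 4 has {1,2,4} — only 3 is left for (r4,c4).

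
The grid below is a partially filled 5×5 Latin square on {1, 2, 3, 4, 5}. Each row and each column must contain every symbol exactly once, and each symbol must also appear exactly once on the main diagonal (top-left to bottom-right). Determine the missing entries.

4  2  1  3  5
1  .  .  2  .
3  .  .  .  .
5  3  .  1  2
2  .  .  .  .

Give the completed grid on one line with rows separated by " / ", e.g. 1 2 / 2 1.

4 2 1 3 5 / 1 5 3 2 4 / 3 4 2 5 1 / 5 3 4 1 2 / 2 1 5 4 3

(r2,c2) = 5
(r3,c3) = 2
(r4,c3) = 4
(r5,c5) = 3
(r2,c3) = 3
(r2,c5) = 4
(r3,c5) = 1
(r5,c3) = 5
(r5,c4) = 4
(r3,c2) = 4
(r3,c4) = 5
(r5,c2) = 1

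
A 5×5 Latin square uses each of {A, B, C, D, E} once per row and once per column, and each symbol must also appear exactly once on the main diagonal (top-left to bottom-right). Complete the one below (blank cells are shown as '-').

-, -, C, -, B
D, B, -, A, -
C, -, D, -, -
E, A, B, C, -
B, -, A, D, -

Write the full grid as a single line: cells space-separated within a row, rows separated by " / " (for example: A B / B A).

A D C E B / D B E A C / C E D B A / E A B C D / B C A D E

(r1,c1) = A
(r1,c4) = E
(r2,c3) = E
(r2,c5) = C
(r3,c2) = E
(r3,c4) = B
(r3,c5) = A
(r4,c5) = D
(r5,c2) = C
(r5,c5) = E
(r1,c2) = D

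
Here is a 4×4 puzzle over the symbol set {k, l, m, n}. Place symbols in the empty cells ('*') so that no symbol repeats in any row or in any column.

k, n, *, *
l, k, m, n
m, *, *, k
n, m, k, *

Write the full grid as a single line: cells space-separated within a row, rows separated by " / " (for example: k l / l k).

k n l m / l k m n / m l n k / n m k l

At row 1, column 3: row 1 has {k,n}; column 3 has {k,m}; that leaves l.
At row 1, column 4: row 1 has {k,l,n}; column 4 has {k,n}; that leaves m.
At row 3, column 2: row 3 has {k,m}; column 2 has {k,m,n}; that leaves l.
At row 3, column 3: row 3 has {k,l,m}; column 3 has {k,l,m}; that leaves n.
At row 4, column 4: row 4 has {k,m,n}; column 4 has {k,m,n}; that leaves l.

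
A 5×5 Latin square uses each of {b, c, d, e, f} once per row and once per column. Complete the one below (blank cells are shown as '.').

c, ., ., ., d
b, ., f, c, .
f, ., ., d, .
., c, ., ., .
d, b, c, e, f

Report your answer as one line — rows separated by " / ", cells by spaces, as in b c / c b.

c f e b d / b d f c e / f e b d c / e c d f b / d b c e f

(r2,c5) = e
(r3,c2) = e
(r3,c3) = b
(r3,c5) = c
(r4,c1) = e
(r4,c3) = d
(r4,c5) = b
(r1,c2) = f
(r1,c3) = e
(r1,c4) = b
(r2,c2) = d
(r4,c4) = f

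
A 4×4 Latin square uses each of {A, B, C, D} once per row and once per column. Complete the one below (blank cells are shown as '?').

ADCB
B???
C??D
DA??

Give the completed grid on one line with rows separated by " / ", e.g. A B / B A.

A D C B / B C D A / C B A D / D A B C

(r2,c2) = C
(r2,c4) = A
(r3,c2) = B
(r3,c3) = A
(r4,c3) = B
(r4,c4) = C
(r2,c3) = D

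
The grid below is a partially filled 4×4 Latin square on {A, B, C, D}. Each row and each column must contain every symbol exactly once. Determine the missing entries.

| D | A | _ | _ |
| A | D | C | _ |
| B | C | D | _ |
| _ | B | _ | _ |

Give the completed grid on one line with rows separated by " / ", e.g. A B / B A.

D A B C / A D C B / B C D A / C B A D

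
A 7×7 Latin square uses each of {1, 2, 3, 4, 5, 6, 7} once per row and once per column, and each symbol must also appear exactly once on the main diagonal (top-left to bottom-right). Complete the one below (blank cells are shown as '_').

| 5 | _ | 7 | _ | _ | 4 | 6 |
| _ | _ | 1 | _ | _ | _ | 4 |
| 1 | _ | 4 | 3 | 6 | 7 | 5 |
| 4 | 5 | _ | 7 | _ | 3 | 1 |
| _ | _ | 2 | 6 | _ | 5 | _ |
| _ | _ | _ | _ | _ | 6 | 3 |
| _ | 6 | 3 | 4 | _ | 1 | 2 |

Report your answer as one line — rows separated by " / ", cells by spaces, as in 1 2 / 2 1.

5 1 7 2 3 4 6 / 6 3 1 5 7 2 4 / 1 2 4 3 6 7 5 / 4 5 6 7 2 3 1 / 3 4 2 6 1 5 7 / 2 7 5 1 4 6 3 / 7 6 3 4 5 1 2

(r2,c2) = 3
(r2,c6) = 2
(r3,c2) = 2
(r4,c3) = 6
(r4,c5) = 2
(r5,c5) = 1
(r5,c7) = 7
(r6,c3) = 5
(r7,c1) = 7
(r7,c5) = 5
(r1,c2) = 1
(r1,c4) = 2
(r1,c5) = 3
(r2,c1) = 6
(r2,c4) = 5
(r2,c5) = 7
(r5,c1) = 3
(r5,c2) = 4
(r6,c1) = 2
(r6,c2) = 7
(r6,c4) = 1
(r6,c5) = 4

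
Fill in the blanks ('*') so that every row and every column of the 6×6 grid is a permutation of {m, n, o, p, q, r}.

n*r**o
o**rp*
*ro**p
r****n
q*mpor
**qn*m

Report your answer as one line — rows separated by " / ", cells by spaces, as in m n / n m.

n p r m q o / o m n r p q / m r o q n p / r q p o m n / q n m p o r / p o q n r m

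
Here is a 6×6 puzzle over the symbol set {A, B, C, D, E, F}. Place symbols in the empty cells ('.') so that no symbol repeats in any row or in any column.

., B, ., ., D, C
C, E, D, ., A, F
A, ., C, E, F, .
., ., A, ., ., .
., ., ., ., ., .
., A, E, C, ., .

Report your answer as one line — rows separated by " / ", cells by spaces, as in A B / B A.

(r1,c3): row 1 has {B,C,D}; column 3 has {A,C,D,E}, so it must be F.
(r1,c4): row 1 has {B,C,D,F}; column 4 has {C,E}, so it must be A.
(r2,c4): row 2 has {A,C,D,E,F}; column 4 has {A,C,E}, so it must be B.
(r3,c2): row 3 has {A,C,E,F}; column 2 has {A,B,E}, so it must be D.
(r3,c6): row 3 has {A,C,D,E,F}; column 6 has {C,F}, so it must be B.
(r5,c3): row 5 is empty so far; column 3 has {A,C,D,E,F}, so it must be B.
(r6,c5): row 6 has {A,C,E}; column 5 has {A,D,F}, so it must be B.
(r6,c6): row 6 has {A,B,C,E}; column 6 has {B,C,F}, so it must be D.
(r1,c1): row 1 has {A,B,C,D,F}; column 1 has {A,C}, so it must be E.
(r4,c6): row 4 has {A}; column 6 has {B,C,D,F}, so it must be E.
(r5,c6): row 5 has {B}; column 6 has {B,C,D,E,F}, so it must be A.
(r6,c1): row 6 has {A,B,C,D,E}; column 1 has {A,C,E}, so it must be F.
(r4,c5): row 4 has {A,E}; column 5 has {A,B,D,F}, so it must be C.
(r5,c1): row 5 has {A,B}; column 1 has {A,C,E,F}, so it must be D.
(r5,c4): row 5 has {A,B,D}; column 4 has {A,B,C,E}, so it must be F.
(r5,c5): row 5 has {A,B,D,F}; column 5 has {A,B,C,D,F}, so it must be E.
(r4,c1): row 4 has {A,C,E}; column 1 has {A,C,D,E,F}, so it must be B.
(r4,c2): row 4 has {A,B,C,E}; column 2 has {A,B,D,E}, so it must be F.
(r4,c4): row 4 has {A,B,C,E,F}; column 4 has {A,B,C,E,F}, so it must be D.
(r5,c2): row 5 has {A,B,D,E,F}; column 2 has {A,B,D,E,F}, so it must be C.

E B F A D C / C E D B A F / A D C E F B / B F A D C E / D C B F E A / F A E C B D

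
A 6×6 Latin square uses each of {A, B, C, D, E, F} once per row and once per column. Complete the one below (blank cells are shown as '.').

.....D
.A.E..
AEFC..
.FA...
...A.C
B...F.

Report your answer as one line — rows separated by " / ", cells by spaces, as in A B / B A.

E B C F A D / C A D E B F / A E F C D B / D F A B C E / F D B A E C / B C E D F A

(r3,c6) = B
(r4,c6) = E
(r6,c4) = D
(r6,c6) = A
(r2,c6) = F
(r3,c5) = D
(r4,c4) = B
(r4,c5) = C
(r6,c2) = C
(r6,c3) = E
(r1,c2) = B
(r1,c3) = C
(r1,c4) = F
(r2,c5) = B
(r4,c1) = D
(r5,c2) = D
(r5,c3) = B
(r5,c5) = E
(r1,c1) = E
(r1,c5) = A
(r2,c1) = C
(r2,c3) = D
(r5,c1) = F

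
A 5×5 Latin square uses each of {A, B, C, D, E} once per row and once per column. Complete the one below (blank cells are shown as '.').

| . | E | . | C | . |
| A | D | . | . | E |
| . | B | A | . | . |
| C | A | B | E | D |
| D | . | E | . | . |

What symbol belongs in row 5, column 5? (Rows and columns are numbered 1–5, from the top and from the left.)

B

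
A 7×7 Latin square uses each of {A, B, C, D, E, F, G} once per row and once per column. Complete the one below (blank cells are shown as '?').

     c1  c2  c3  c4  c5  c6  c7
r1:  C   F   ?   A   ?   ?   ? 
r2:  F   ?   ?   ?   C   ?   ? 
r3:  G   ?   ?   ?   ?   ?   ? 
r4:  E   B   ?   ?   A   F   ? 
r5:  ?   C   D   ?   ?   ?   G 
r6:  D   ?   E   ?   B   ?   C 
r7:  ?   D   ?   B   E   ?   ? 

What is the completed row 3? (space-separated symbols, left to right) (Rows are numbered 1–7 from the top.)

(r4,c7) = D
(r5,c5) = F
(r7,c1) = A
(r7,c7) = F
(r3,c5) = D
(r5,c1) = B
(r5,c4) = E
(r5,c6) = A
(r6,c6) = G
(r7,c6) = C
(r1,c5) = G
(r6,c2) = A
(r6,c4) = F
(r7,c3) = G
(r1,c3) = B
(r1,c7) = E
(r2,c3) = A
(r2,c7) = B
(r3,c2) = E
(r3,c4) = C
(r3,c6) = B
(r3,c7) = A
(r4,c3) = C
(r4,c4) = G
(r1,c6) = D
(r2,c2) = G
(r2,c4) = D
(r2,c6) = E
(r3,c3) = F

G E F C D B A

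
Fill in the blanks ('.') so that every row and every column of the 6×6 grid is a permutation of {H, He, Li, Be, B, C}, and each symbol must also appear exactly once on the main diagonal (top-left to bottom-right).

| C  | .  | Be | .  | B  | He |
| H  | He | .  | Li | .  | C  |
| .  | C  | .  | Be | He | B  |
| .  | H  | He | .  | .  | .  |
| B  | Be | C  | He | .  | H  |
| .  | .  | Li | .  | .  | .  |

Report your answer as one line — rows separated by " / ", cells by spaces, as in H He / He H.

C Li Be H B He / H He B Li Be C / Li C H Be He B / Be H He B C Li / B Be C He Li H / He B Li C H Be

row 1 has {He,Be,B,C}; column 2 has {H,He,Be,C} — only Li is left for (r1,c2).
row 1 has {He,Li,Be,B,C}; column 4 has {He,Li,Be} — only H is left for (r1,c4).
row 2 has {H,He,Li,C}; column 3 has {He,Li,Be,C} — only B is left for (r2,c3).
row 2 has {H,He,Li,B,C}; column 5 has {He,B} — only Be is left for (r2,c5).
row 3 has {He,Be,B,C}; column 1 has {H,B,C} — only Li is left for (r3,c1).
row 3 has {He,Li,Be,B,C}; column 3 has {He,Li,Be,B,C}; the diagonal has {He,C} — only H is left for (r3,c3).
row 4 has {H,He}; column 1 has {H,Li,B,C} — only Be is left for (r4,c1).
row 4 has {H,He,Be}; column 4 has {H,He,Li,Be}; the diagonal has {H,He,C} — only B is left for (r4,c4).
row 4 has {H,He,Be,B}; column 6 has {H,He,B,C} — only Li is left for (r4,c6).
row 5 has {H,He,Be,B,C}; column 5 has {He,Be,B}; the diagonal has {H,He,B,C} — only Li is left for (r5,c5).
row 6 has {Li}; column 1 has {H,Li,Be,B,C} — only He is left for (r6,c1).
row 6 has {He,Li}; column 2 has {H,He,Li,Be,C} — only B is left for (r6,c2).
row 6 has {He,Li,B}; column 4 has {H,He,Li,Be,B} — only C is left for (r6,c4).
row 6 has {He,Li,B,C}; column 5 has {He,Li,Be,B} — only H is left for (r6,c5).
row 6 has {H,He,Li,B,C}; column 6 has {H,He,Li,B,C}; the diagonal has {H,He,Li,B,C} — only Be is left for (r6,c6).
row 4 has {H,He,Li,Be,B}; column 5 has {H,He,Li,Be,B} — only C is left for (r4,c5).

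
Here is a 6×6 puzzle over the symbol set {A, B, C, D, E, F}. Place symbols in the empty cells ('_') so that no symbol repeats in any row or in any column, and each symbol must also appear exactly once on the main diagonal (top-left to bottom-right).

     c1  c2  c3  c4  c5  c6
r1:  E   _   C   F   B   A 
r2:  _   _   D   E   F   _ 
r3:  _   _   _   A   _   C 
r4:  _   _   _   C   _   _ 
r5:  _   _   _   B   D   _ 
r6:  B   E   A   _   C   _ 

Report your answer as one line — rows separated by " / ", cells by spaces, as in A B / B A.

Cell (r1,c2): row 1 has {A,B,C,E,F}; column 2 has {E} → D.
Cell (r2,c6): row 2 has {D,E,F}; column 6 has {A,C} → B.
Cell (r3,c5): row 3 has {A,C}; column 5 has {B,C,D,F} → E.
Cell (r4,c5): row 4 has {C}; column 5 has {B,C,D,E,F} → A.
Cell (r6,c4): row 6 has {A,B,C,E}; column 4 has {A,B,C,E,F} → D.
Cell (r6,c6): row 6 has {A,B,C,D,E}; column 6 has {A,B,C}; the diagonal has {C,D,E} → F.
Cell (r2,c2): row 2 has {B,D,E,F}; column 2 has {D,E}; the diagonal has {C,D,E,F} → A.
Cell (r3,c3): row 3 has {A,C,E}; column 3 has {A,C,D}; the diagonal has {A,C,D,E,F} → B.
Cell (r5,c6): row 5 has {B,D}; column 6 has {A,B,C,F} → E.
Cell (r2,c1): row 2 has {A,B,D,E,F}; column 1 has {B,E} → C.
Cell (r3,c2): row 3 has {A,B,C,E}; column 2 has {A,D,E} → F.
Cell (r4,c2): row 4 has {A,C}; column 2 has {A,D,E,F} → B.
Cell (r4,c6): row 4 has {A,B,C}; column 6 has {A,B,C,E,F} → D.
Cell (r5,c2): row 5 has {B,D,E}; column 2 has {A,B,D,E,F} → C.
Cell (r5,c3): row 5 has {B,C,D,E}; column 3 has {A,B,C,D} → F.
Cell (r3,c1): row 3 has {A,B,C,E,F}; column 1 has {B,C,E} → D.
Cell (r4,c1): row 4 has {A,B,C,D}; column 1 has {B,C,D,E} → F.
Cell (r4,c3): row 4 has {A,B,C,D,F}; column 3 has {A,B,C,D,F} → E.
Cell (r5,c1): row 5 has {B,C,D,E,F}; column 1 has {B,C,D,E,F} → A.

E D C F B A / C A D E F B / D F B A E C / F B E C A D / A C F B D E / B E A D C F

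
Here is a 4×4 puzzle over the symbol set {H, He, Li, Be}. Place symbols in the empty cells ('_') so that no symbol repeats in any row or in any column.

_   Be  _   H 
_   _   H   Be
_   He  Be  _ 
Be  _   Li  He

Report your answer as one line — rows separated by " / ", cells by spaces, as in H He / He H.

Li Be He H / He Li H Be / H He Be Li / Be H Li He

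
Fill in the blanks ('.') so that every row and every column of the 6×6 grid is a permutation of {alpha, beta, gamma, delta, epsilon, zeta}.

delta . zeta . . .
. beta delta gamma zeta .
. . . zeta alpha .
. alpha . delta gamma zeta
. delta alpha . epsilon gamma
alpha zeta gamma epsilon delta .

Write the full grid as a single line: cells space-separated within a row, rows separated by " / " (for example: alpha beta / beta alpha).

delta gamma zeta alpha beta epsilon / epsilon beta delta gamma zeta alpha / gamma epsilon beta zeta alpha delta / beta alpha epsilon delta gamma zeta / zeta delta alpha beta epsilon gamma / alpha zeta gamma epsilon delta beta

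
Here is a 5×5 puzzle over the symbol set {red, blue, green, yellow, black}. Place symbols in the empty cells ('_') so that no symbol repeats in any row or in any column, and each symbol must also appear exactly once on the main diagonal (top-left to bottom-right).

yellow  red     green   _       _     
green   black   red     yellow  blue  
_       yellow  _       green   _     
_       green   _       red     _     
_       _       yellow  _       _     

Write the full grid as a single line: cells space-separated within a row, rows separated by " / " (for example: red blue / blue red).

Cell (r1,c5): row 1 has {red,green,yellow}; column 5 has {blue} → black.
Cell (r3,c3): row 3 has {green,yellow}; column 3 has {red,green,yellow}; the diagonal has {red,yellow,black} → blue.
Cell (r3,c5): row 3 has {blue,green,yellow}; column 5 has {blue,black} → red.
Cell (r4,c3): row 4 has {red,green}; column 3 has {red,blue,green,yellow} → black.
Cell (r4,c5): row 4 has {red,green,black}; column 5 has {red,blue,black} → yellow.
Cell (r5,c2): row 5 has {yellow}; column 2 has {red,green,yellow,black} → blue.
Cell (r5,c4): row 5 has {blue,yellow}; column 4 has {red,green,yellow} → black.
Cell (r5,c5): row 5 has {blue,yellow,black}; column 5 has {red,blue,yellow,black}; the diagonal has {red,blue,yellow,black} → green.
Cell (r1,c4): row 1 has {red,green,yellow,black}; column 4 has {red,green,yellow,black} → blue.
Cell (r3,c1): row 3 has {red,blue,green,yellow}; column 1 has {green,yellow} → black.
Cell (r4,c1): row 4 has {red,green,yellow,black}; column 1 has {green,yellow,black} → blue.
Cell (r5,c1): row 5 has {blue,green,yellow,black}; column 1 has {blue,green,yellow,black} → red.

yellow red green blue black / green black red yellow blue / black yellow blue green red / blue green black red yellow / red blue yellow black green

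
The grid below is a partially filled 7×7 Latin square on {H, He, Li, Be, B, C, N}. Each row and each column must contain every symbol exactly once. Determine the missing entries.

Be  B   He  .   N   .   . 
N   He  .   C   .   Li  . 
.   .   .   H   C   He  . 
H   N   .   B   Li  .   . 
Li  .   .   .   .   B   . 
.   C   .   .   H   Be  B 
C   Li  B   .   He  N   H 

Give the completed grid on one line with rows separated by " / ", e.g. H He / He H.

(r1,c4): row 1 has {He,Be,B,N}; column 4 has {H,B,C}, so it must be Li.
(r1,c7): row 1 has {He,Li,Be,B,N}; column 7 has {H,B}, so it must be C.
(r2,c7): row 2 has {He,Li,C,N}; column 7 has {H,B,C}, so it must be Be.
(r3,c1): row 3 has {H,He,C}; column 1 has {H,Li,Be,C,N}, so it must be B.
(r3,c2): row 3 has {H,He,B,C}; column 2 has {He,Li,B,C,N}, so it must be Be.
(r4,c6): row 4 has {H,Li,B,N}; column 6 has {He,Li,Be,B,N}, so it must be C.
(r4,c7): row 4 has {H,Li,B,C,N}; column 7 has {H,Be,B,C}, so it must be He.
(r5,c2): row 5 has {Li,B}; column 2 has {He,Li,Be,B,C,N}, so it must be H.
(r5,c5): row 5 has {H,Li,B}; column 5 has {H,He,Li,C,N}, so it must be Be.
(r5,c7): row 5 has {H,Li,Be,B}; column 7 has {H,He,Be,B,C}, so it must be N.
(r6,c1): row 6 has {H,Be,B,C}; column 1 has {H,Li,Be,B,C,N}, so it must be He.
(r6,c4): row 6 has {H,He,Be,B,C}; column 4 has {H,Li,B,C}, so it must be N.
(r7,c4): row 7 has {H,He,Li,B,C,N}; column 4 has {H,Li,B,C,N}, so it must be Be.
(r1,c6): row 1 has {He,Li,Be,B,C,N}; column 6 has {He,Li,Be,B,C,N}, so it must be H.
(r2,c3): row 2 has {He,Li,Be,C,N}; column 3 has {He,B}, so it must be H.
(r2,c5): row 2 has {H,He,Li,Be,C,N}; column 5 has {H,He,Li,Be,C,N}, so it must be B.
(r3,c7): row 3 has {H,He,Be,B,C}; column 7 has {H,He,Be,B,C,N}, so it must be Li.
(r4,c3): row 4 has {H,He,Li,B,C,N}; column 3 has {H,He,B}, so it must be Be.
(r5,c3): row 5 has {H,Li,Be,B,N}; column 3 has {H,He,Be,B}, so it must be C.
(r5,c4): row 5 has {H,Li,Be,B,C,N}; column 4 has {H,Li,Be,B,C,N}, so it must be He.
(r6,c3): row 6 has {H,He,Be,B,C,N}; column 3 has {H,He,Be,B,C}, so it must be Li.
(r3,c3): row 3 has {H,He,Li,Be,B,C}; column 3 has {H,He,Li,Be,B,C}, so it must be N.

Be B He Li N H C / N He H C B Li Be / B Be N H C He Li / H N Be B Li C He / Li H C He Be B N / He C Li N H Be B / C Li B Be He N H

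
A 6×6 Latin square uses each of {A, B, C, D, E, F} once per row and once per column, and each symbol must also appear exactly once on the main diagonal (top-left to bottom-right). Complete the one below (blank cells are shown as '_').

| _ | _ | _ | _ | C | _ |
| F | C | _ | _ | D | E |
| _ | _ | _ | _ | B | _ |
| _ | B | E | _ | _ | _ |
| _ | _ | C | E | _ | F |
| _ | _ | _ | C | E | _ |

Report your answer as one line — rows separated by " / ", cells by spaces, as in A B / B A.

E A B F C D / F C A B D E / D E F A B C / C B E D F A / B D C E A F / A F D C E B

(r5,c5) = A
(r4,c5) = F
(r5,c2) = D
(r4,c4) = D
(r5,c1) = B
(r6,c6) = B
(r1,c1) = E
(r3,c3) = F
(r3,c4) = A
(r2,c4) = B
(r3,c2) = E
(r1,c4) = F
(r2,c3) = A
(r6,c3) = D
(r1,c2) = A
(r1,c3) = B
(r1,c6) = D
(r3,c6) = C
(r4,c6) = A
(r6,c1) = A
(r6,c2) = F
(r3,c1) = D
(r4,c1) = C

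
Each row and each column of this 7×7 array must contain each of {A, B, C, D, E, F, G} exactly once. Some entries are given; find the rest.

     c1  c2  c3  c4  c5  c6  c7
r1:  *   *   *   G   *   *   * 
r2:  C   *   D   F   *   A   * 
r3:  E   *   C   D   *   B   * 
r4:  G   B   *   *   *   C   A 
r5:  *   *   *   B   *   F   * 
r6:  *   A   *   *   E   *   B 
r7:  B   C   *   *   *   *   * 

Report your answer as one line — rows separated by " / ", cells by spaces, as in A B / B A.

A D B G C E F / C G D F B A E / E F C D A B G / G B F E D C A / D E A B G F C / F A G C E D B / B C E A F G D

Cell (r4,c4): row 4 has {A,B,C,G}; column 4 has {B,D,F,G} → E.
Cell (r6,c4): row 6 has {A,B,E}; column 4 has {B,D,E,F,G} → C.
Cell (r7,c4): row 7 has {B,C}; column 4 has {B,C,D,E,F,G} → A.
Cell (r4,c3): row 4 has {A,B,C,E,G}; column 3 has {C,D} → F.
Cell (r4,c5): row 4 has {A,B,C,E,F,G}; column 5 has {E} → D.
Cell (r6,c3): row 6 has {A,B,C,E}; column 3 has {C,D,F} → G.
Cell (r6,c6): row 6 has {A,B,C,E,G}; column 6 has {A,B,C,F} → D.
Cell (r7,c3): row 7 has {A,B,C}; column 3 has {C,D,F,G} → E.
Cell (r7,c6): row 7 has {A,B,C,E}; column 6 has {A,B,C,D,F} → G.
Cell (r1,c6): row 1 has {G}; column 6 has {A,B,C,D,F,G} → E.
Cell (r5,c3): row 5 has {B,F}; column 3 has {C,D,E,F,G} → A.
Cell (r6,c1): row 6 has {A,B,C,D,E,G}; column 1 has {B,C,E,G} → F.
Cell (r7,c5): row 7 has {A,B,C,E,G}; column 5 has {D,E} → F.
Cell (r7,c7): row 7 has {A,B,C,E,F,G}; column 7 has {A,B} → D.
Cell (r1,c3): row 1 has {E,G}; column 3 has {A,C,D,E,F,G} → B.
Cell (r5,c1): row 5 has {A,B,F}; column 1 has {B,C,E,F,G} → D.
Cell (r1,c1): row 1 has {B,E,G}; column 1 has {B,C,D,E,F,G} → A.
Cell (r1,c5): row 1 has {A,B,E,G}; column 5 has {D,E,F} → C.
Cell (r1,c7): row 1 has {A,B,C,E,G}; column 7 has {A,B,D} → F.
Cell (r3,c7): row 3 has {B,C,D,E}; column 7 has {A,B,D,F} → G.
Cell (r5,c5): row 5 has {A,B,D,F}; column 5 has {C,D,E,F} → G.
Cell (r1,c2): row 1 has {A,B,C,E,F,G}; column 2 has {A,B,C} → D.
Cell (r2,c5): row 2 has {A,C,D,F}; column 5 has {C,D,E,F,G} → B.
Cell (r2,c7): row 2 has {A,B,C,D,F}; column 7 has {A,B,D,F,G} → E.
Cell (r3,c2): row 3 has {B,C,D,E,G}; column 2 has {A,B,C,D} → F.
Cell (r3,c5): row 3 has {B,C,D,E,F,G}; column 5 has {B,C,D,E,F,G} → A.
Cell (r5,c2): row 5 has {A,B,D,F,G}; column 2 has {A,B,C,D,F} → E.
Cell (r5,c7): row 5 has {A,B,D,E,F,G}; column 7 has {A,B,D,E,F,G} → C.
Cell (r2,c2): row 2 has {A,B,C,D,E,F}; column 2 has {A,B,C,D,E,F} → G.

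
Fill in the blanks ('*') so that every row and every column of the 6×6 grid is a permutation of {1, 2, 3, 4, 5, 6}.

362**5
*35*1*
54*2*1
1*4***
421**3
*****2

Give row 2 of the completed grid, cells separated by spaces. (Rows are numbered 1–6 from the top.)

2 3 5 6 1 4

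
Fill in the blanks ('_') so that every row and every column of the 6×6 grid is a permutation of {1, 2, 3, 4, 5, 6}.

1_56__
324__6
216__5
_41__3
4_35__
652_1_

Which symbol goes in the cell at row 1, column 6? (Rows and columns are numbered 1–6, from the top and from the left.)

2

(r1,c2) = 3
(r2,c4) = 1
(r2,c5) = 5
(r4,c1) = 5
(r4,c4) = 2
(r4,c5) = 6
(r5,c2) = 6
(r5,c5) = 2
(r5,c6) = 1
(r6,c6) = 4
(r1,c5) = 4
(r1,c6) = 2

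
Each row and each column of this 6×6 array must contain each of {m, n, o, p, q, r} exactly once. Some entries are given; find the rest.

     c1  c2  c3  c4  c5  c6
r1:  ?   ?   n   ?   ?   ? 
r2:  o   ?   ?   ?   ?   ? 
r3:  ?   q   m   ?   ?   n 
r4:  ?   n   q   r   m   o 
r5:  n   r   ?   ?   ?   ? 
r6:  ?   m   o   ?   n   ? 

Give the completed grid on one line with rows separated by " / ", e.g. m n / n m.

m o n q r p / o p r n q m / r q m o p n / p n q r m o / n r p m o q / q m o p n r

(r2,c2) = p
(r2,c3) = r
(r2,c5) = q
(r2,c6) = m
(r4,c1) = p
(r5,c3) = p
(r5,c5) = o
(r5,c6) = q
(r1,c2) = o
(r2,c4) = n
(r3,c1) = r
(r3,c5) = p
(r5,c4) = m
(r6,c1) = q
(r6,c4) = p
(r6,c6) = r
(r1,c1) = m
(r1,c4) = q
(r1,c5) = r
(r1,c6) = p
(r3,c4) = o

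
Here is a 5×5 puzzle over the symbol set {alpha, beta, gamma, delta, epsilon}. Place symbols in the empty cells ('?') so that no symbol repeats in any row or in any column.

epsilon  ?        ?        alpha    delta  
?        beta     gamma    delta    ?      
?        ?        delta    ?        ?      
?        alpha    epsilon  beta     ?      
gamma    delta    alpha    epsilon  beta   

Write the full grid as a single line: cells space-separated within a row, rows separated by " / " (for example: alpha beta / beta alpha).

(r1,c2): row 1 has {alpha,delta,epsilon}; column 2 has {alpha,beta,delta}, so it must be gamma.
(r1,c3): row 1 has {alpha,gamma,delta,epsilon}; column 3 has {alpha,gamma,delta,epsilon}, so it must be beta.
(r2,c1): row 2 has {beta,gamma,delta}; column 1 has {gamma,epsilon}, so it must be alpha.
(r2,c5): row 2 has {alpha,beta,gamma,delta}; column 5 has {beta,delta}, so it must be epsilon.
(r3,c1): row 3 has {delta}; column 1 has {alpha,gamma,epsilon}, so it must be beta.
(r3,c2): row 3 has {beta,delta}; column 2 has {alpha,beta,gamma,delta}, so it must be epsilon.
(r3,c4): row 3 has {beta,delta,epsilon}; column 4 has {alpha,beta,delta,epsilon}, so it must be gamma.
(r3,c5): row 3 has {beta,gamma,delta,epsilon}; column 5 has {beta,delta,epsilon}, so it must be alpha.
(r4,c1): row 4 has {alpha,beta,epsilon}; column 1 has {alpha,beta,gamma,epsilon}, so it must be delta.
(r4,c5): row 4 has {alpha,beta,delta,epsilon}; column 5 has {alpha,beta,delta,epsilon}, so it must be gamma.

epsilon gamma beta alpha delta / alpha beta gamma delta epsilon / beta epsilon delta gamma alpha / delta alpha epsilon beta gamma / gamma delta alpha epsilon beta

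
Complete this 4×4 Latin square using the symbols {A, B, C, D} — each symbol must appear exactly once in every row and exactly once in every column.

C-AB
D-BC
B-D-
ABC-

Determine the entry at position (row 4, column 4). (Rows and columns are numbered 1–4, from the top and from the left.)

D

row 1 has {A,B,C}; column 2 has {B} — only D is left for (r1,c2).
row 2 has {B,C,D}; column 2 has {B,D} — only A is left for (r2,c2).
row 3 has {B,D}; column 2 has {A,B,D} — only C is left for (r3,c2).
row 3 has {B,C,D}; column 4 has {B,C} — only A is left for (r3,c4).
row 4 has {A,B,C}; column 4 has {A,B,C} — only D is left for (r4,c4).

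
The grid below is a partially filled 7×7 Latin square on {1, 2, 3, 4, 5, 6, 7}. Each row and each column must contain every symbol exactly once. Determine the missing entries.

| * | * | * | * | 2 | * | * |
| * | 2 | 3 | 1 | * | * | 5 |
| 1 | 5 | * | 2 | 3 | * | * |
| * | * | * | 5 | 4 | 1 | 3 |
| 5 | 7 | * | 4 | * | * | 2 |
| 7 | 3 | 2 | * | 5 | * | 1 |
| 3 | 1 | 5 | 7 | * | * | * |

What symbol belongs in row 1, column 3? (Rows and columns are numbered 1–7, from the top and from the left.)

1

(r4,c2) = 6
(r4,c3) = 7
(r6,c4) = 6
(r6,c6) = 4
(r7,c5) = 6
(r7,c6) = 2
(r7,c7) = 4
(r1,c2) = 4
(r1,c4) = 3
(r2,c5) = 7
(r2,c6) = 6
(r3,c6) = 7
(r3,c7) = 6
(r4,c1) = 2
(r5,c5) = 1
(r5,c6) = 3
(r1,c1) = 6
(r1,c3) = 1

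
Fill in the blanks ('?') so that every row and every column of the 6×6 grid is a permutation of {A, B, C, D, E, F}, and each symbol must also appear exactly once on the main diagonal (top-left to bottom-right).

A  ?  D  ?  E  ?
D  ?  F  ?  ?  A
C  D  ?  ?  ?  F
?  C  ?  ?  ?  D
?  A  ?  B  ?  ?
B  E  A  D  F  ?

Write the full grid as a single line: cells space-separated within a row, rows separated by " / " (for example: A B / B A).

A F D C E B / D B F E C A / C D E A B F / E C B F A D / F A C B D E / B E A D F C

row 2 has {A,D,F}; column 2 has {A,C,D,E}; the diagonal has {A} — only B is left for (r2,c2).
row 2 has {A,B,D,F}; column 5 has {E,F} — only C is left for (r2,c5).
row 3 has {C,D,F}; column 3 has {A,D,F}; the diagonal has {A,B} — only E is left for (r3,c3).
row 3 has {C,D,E,F}; column 4 has {B,D} — only A is left for (r3,c4).
row 3 has {A,C,D,E,F}; column 5 has {C,E,F} — only B is left for (r3,c5).
row 4 has {C,D}; column 3 has {A,D,E,F} — only B is left for (r4,c3).
row 4 has {B,C,D}; column 4 has {A,B,D}; the diagonal has {A,B,E} — only F is left for (r4,c4).
row 4 has {B,C,D,F}; column 5 has {B,C,E,F} — only A is left for (r4,c5).
row 5 has {A,B}; column 3 has {A,B,D,E,F} — only C is left for (r5,c3).
row 5 has {A,B,C}; column 5 has {A,B,C,E,F}; the diagonal has {A,B,E,F} — only D is left for (r5,c5).
row 5 has {A,B,C,D}; column 6 has {A,D,F} — only E is left for (r5,c6).
row 6 has {A,B,D,E,F}; column 6 has {A,D,E,F}; the diagonal has {A,B,D,E,F} — only C is left for (r6,c6).
row 1 has {A,D,E}; column 2 has {A,B,C,D,E} — only F is left for (r1,c2).
row 1 has {A,D,E,F}; column 4 has {A,B,D,F} — only C is left for (r1,c4).
row 1 has {A,C,D,E,F}; column 6 has {A,C,D,E,F} — only B is left for (r1,c6).
row 2 has {A,B,C,D,F}; column 4 has {A,B,C,D,F} — only E is left for (r2,c4).
row 4 has {A,B,C,D,F}; column 1 has {A,B,C,D} — only E is left for (r4,c1).
row 5 has {A,B,C,D,E}; column 1 has {A,B,C,D,E} — only F is left for (r5,c1).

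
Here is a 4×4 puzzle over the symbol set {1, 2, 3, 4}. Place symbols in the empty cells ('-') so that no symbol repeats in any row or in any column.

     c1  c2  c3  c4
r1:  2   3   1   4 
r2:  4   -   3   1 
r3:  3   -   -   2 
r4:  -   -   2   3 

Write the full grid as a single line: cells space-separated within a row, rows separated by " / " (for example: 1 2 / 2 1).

(r2,c2) = 2
(r3,c3) = 4
(r4,c1) = 1
(r4,c2) = 4
(r3,c2) = 1

2 3 1 4 / 4 2 3 1 / 3 1 4 2 / 1 4 2 3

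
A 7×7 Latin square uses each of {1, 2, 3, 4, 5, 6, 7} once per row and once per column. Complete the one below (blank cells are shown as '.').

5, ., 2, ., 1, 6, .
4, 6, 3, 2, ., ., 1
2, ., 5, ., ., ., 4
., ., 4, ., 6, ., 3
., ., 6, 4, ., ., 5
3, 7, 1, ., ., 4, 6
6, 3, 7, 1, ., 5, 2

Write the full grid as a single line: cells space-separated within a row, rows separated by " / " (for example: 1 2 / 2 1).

5 4 2 3 1 6 7 / 4 6 3 2 5 7 1 / 2 1 5 6 7 3 4 / 1 5 4 7 6 2 3 / 7 2 6 4 3 1 5 / 3 7 1 5 2 4 6 / 6 3 7 1 4 5 2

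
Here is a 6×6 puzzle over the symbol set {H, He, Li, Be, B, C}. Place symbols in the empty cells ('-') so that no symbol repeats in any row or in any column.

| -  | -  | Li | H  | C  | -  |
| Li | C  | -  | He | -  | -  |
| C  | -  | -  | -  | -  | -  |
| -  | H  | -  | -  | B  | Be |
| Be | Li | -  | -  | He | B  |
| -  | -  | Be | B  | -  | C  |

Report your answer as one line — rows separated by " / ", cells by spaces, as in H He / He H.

B Be Li H C He / Li C B He Be H / C B He Be H Li / He H C Li B Be / Be Li H C He B / H He Be B Li C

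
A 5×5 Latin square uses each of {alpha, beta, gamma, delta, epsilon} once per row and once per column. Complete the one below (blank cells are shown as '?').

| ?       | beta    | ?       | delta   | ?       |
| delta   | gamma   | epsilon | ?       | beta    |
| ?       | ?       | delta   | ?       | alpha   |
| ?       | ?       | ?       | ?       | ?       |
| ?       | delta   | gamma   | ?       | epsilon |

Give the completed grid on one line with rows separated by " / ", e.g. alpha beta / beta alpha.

epsilon beta alpha delta gamma / delta gamma epsilon alpha beta / beta epsilon delta gamma alpha / gamma alpha beta epsilon delta / alpha delta gamma beta epsilon

At row 1, column 3: row 1 has {beta,delta}; column 3 has {gamma,delta,epsilon}; that leaves alpha.
At row 1, column 5: row 1 has {alpha,beta,delta}; column 5 has {alpha,beta,epsilon}; that leaves gamma.
At row 2, column 4: row 2 has {beta,gamma,delta,epsilon}; column 4 has {delta}; that leaves alpha.
At row 3, column 2: row 3 has {alpha,delta}; column 2 has {beta,gamma,delta}; that leaves epsilon.
At row 4, column 2: row 4 is empty so far; column 2 has {beta,gamma,delta,epsilon}; that leaves alpha.
At row 4, column 3: row 4 has {alpha}; column 3 has {alpha,gamma,delta,epsilon}; that leaves beta.
At row 4, column 5: row 4 has {alpha,beta}; column 5 has {alpha,beta,gamma,epsilon}; that leaves delta.
At row 5, column 4: row 5 has {gamma,delta,epsilon}; column 4 has {alpha,delta}; that leaves beta.
At row 1, column 1: row 1 has {alpha,beta,gamma,delta}; column 1 has {delta}; that leaves epsilon.
At row 3, column 4: row 3 has {alpha,delta,epsilon}; column 4 has {alpha,beta,delta}; that leaves gamma.
At row 4, column 1: row 4 has {alpha,beta,delta}; column 1 has {delta,epsilon}; that leaves gamma.
At row 4, column 4: row 4 has {alpha,beta,gamma,delta}; column 4 has {alpha,beta,gamma,delta}; that leaves epsilon.
At row 5, column 1: row 5 has {beta,gamma,delta,epsilon}; column 1 has {gamma,delta,epsilon}; that leaves alpha.
At row 3, column 1: row 3 has {alpha,gamma,delta,epsilon}; column 1 has {alpha,gamma,delta,epsilon}; that leaves beta.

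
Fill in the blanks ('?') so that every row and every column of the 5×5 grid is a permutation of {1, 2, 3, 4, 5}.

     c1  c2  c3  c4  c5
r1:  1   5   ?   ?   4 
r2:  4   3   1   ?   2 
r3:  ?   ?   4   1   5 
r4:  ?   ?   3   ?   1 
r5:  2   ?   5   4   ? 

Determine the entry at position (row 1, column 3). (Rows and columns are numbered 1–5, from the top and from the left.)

2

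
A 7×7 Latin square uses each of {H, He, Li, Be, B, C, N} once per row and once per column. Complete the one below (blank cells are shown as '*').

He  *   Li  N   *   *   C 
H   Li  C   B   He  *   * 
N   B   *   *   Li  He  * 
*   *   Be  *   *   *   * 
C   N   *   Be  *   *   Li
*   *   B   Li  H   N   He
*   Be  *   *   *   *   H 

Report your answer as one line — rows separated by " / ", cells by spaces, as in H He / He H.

He H Li N Be B C / H Li C B He Be N / N B H C Li He Be / Li He Be H N C B / C N He Be B H Li / Be C B Li H N He / B Be N He C Li H

At row 1, column 2: row 1 has {He,Li,C,N}; column 2 has {Li,Be,B,N}; that leaves H.
At row 2, column 6: row 2 has {H,He,Li,B,C}; column 6 has {He,N}; that leaves Be.
At row 2, column 7: row 2 has {H,He,Li,Be,B,C}; column 7 has {H,He,Li,C}; that leaves N.
At row 3, column 3: row 3 has {He,Li,B,N}; column 3 has {Li,Be,B,C}; that leaves H.
At row 3, column 4: row 3 has {H,He,Li,B,N}; column 4 has {Li,Be,B,N}; that leaves C.
At row 3, column 7: row 3 has {H,He,Li,B,C,N}; column 7 has {H,He,Li,C,N}; that leaves Be.
At row 4, column 7: row 4 has {Be}; column 7 has {H,He,Li,Be,C,N}; that leaves B.
At row 5, column 3: row 5 has {Li,Be,C,N}; column 3 has {H,Li,Be,B,C}; that leaves He.
At row 5, column 5: row 5 has {He,Li,Be,C,N}; column 5 has {H,He,Li}; that leaves B.
At row 5, column 6: row 5 has {He,Li,Be,B,C,N}; column 6 has {He,Be,N}; that leaves H.
At row 6, column 1: row 6 has {H,He,Li,B,N}; column 1 has {H,He,C,N}; that leaves Be.
At row 6, column 2: row 6 has {H,He,Li,Be,B,N}; column 2 has {H,Li,Be,B,N}; that leaves C.
At row 7, column 3: row 7 has {H,Be}; column 3 has {H,He,Li,Be,B,C}; that leaves N.
At row 7, column 4: row 7 has {H,Be,N}; column 4 has {Li,Be,B,C,N}; that leaves He.
At row 7, column 5: row 7 has {H,He,Be,N}; column 5 has {H,He,Li,B}; that leaves C.
At row 1, column 5: row 1 has {H,He,Li,C,N}; column 5 has {H,He,Li,B,C}; that leaves Be.
At row 1, column 6: row 1 has {H,He,Li,Be,C,N}; column 6 has {H,He,Be,N}; that leaves B.
At row 4, column 1: row 4 has {Be,B}; column 1 has {H,He,Be,C,N}; that leaves Li.
At row 4, column 2: row 4 has {Li,Be,B}; column 2 has {H,Li,Be,B,C,N}; that leaves He.
At row 4, column 4: row 4 has {He,Li,Be,B}; column 4 has {He,Li,Be,B,C,N}; that leaves H.
At row 4, column 5: row 4 has {H,He,Li,Be,B}; column 5 has {H,He,Li,Be,B,C}; that leaves N.
At row 4, column 6: row 4 has {H,He,Li,Be,B,N}; column 6 has {H,He,Be,B,N}; that leaves C.
At row 7, column 1: row 7 has {H,He,Be,C,N}; column 1 has {H,He,Li,Be,C,N}; that leaves B.
At row 7, column 6: row 7 has {H,He,Be,B,C,N}; column 6 has {H,He,Be,B,C,N}; that leaves Li.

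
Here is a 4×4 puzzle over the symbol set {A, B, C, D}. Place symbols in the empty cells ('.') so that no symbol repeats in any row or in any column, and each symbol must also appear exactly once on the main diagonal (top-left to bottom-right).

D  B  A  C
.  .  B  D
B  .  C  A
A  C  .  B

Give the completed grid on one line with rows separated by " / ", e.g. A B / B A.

D B A C / C A B D / B D C A / A C D B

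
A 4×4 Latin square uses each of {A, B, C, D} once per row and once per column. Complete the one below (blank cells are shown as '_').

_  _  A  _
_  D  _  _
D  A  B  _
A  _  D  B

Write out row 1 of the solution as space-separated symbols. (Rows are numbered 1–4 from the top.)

C B A D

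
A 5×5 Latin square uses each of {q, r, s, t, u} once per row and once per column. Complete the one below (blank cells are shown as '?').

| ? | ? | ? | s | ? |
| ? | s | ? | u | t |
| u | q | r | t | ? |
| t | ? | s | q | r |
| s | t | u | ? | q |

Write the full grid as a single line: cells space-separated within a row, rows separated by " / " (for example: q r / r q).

q r t s u / r s q u t / u q r t s / t u s q r / s t u r q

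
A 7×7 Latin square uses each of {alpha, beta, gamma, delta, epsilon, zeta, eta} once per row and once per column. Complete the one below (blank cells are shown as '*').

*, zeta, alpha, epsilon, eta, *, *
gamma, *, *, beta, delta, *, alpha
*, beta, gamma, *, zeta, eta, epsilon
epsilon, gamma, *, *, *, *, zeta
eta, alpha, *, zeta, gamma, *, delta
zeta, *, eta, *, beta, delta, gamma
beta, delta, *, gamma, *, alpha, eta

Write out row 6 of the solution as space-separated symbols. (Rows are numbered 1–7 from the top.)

zeta epsilon eta alpha beta delta gamma

(r1,c1): row 1 has {alpha,epsilon,zeta,eta}; column 1 has {beta,gamma,epsilon,zeta,eta}, so it must be delta.
(r1,c7): row 1 has {alpha,delta,epsilon,zeta,eta}; column 7 has {alpha,gamma,delta,epsilon,zeta,eta}, so it must be beta.
(r3,c1): row 3 has {beta,gamma,epsilon,zeta,eta}; column 1 has {beta,gamma,delta,epsilon,zeta,eta}, so it must be alpha.
(r3,c4): row 3 has {alpha,beta,gamma,epsilon,zeta,eta}; column 4 has {beta,gamma,epsilon,zeta}, so it must be delta.
(r4,c5): row 4 has {gamma,epsilon,zeta}; column 5 has {beta,gamma,delta,zeta,eta}, so it must be alpha.
(r4,c6): row 4 has {alpha,gamma,epsilon,zeta}; column 6 has {alpha,delta,eta}, so it must be beta.
(r5,c6): row 5 has {alpha,gamma,delta,zeta,eta}; column 6 has {alpha,beta,delta,eta}, so it must be epsilon.
(r6,c2): row 6 has {beta,gamma,delta,zeta,eta}; column 2 has {alpha,beta,gamma,delta,zeta}, so it must be epsilon.
(r6,c4): row 6 has {beta,gamma,delta,epsilon,zeta,eta}; column 4 has {beta,gamma,delta,epsilon,zeta}, so it must be alpha.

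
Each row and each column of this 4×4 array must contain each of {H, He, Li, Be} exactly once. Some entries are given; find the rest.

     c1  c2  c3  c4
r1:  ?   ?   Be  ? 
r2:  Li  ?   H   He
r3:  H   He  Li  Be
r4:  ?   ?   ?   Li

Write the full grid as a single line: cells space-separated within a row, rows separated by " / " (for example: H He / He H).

He Li Be H / Li Be H He / H He Li Be / Be H He Li

(r1,c1): row 1 has {Be}; column 1 has {H,Li}, so it must be He.
(r1,c4): row 1 has {He,Be}; column 4 has {He,Li,Be}, so it must be H.
(r2,c2): row 2 has {H,He,Li}; column 2 has {He}, so it must be Be.
(r4,c1): row 4 has {Li}; column 1 has {H,He,Li}, so it must be Be.
(r4,c2): row 4 has {Li,Be}; column 2 has {He,Be}, so it must be H.
(r4,c3): row 4 has {H,Li,Be}; column 3 has {H,Li,Be}, so it must be He.
(r1,c2): row 1 has {H,He,Be}; column 2 has {H,He,Be}, so it must be Li.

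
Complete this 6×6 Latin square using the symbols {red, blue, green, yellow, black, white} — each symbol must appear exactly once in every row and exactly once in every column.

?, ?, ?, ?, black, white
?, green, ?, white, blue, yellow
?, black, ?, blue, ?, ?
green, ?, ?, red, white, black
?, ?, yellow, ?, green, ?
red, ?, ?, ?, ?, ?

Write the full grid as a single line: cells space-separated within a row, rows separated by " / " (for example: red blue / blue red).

(r2,c1): row 2 has {blue,green,yellow,white}; column 1 has {red,green}, so it must be black.
(r2,c3): row 2 has {blue,green,yellow,black,white}; column 3 has {yellow}, so it must be red.
(r4,c3): row 4 has {red,green,black,white}; column 3 has {red,yellow}, so it must be blue.
(r5,c4): row 5 has {green,yellow}; column 4 has {red,blue,white}, so it must be black.
(r6,c5): row 6 has {red}; column 5 has {blue,green,black,white}, so it must be yellow.
(r1,c3): row 1 has {black,white}; column 3 has {red,blue,yellow}, so it must be green.
(r1,c4): row 1 has {green,black,white}; column 4 has {red,blue,black,white}, so it must be yellow.
(r3,c3): row 3 has {blue,black}; column 3 has {red,blue,green,yellow}, so it must be white.
(r3,c5): row 3 has {blue,black,white}; column 5 has {blue,green,yellow,black,white}, so it must be red.
(r3,c6): row 3 has {red,blue,black,white}; column 6 has {yellow,black,white}, so it must be green.
(r4,c2): row 4 has {red,blue,green,black,white}; column 2 has {green,black}, so it must be yellow.
(r6,c3): row 6 has {red,yellow}; column 3 has {red,blue,green,yellow,white}, so it must be black.
(r6,c4): row 6 has {red,yellow,black}; column 4 has {red,blue,yellow,black,white}, so it must be green.
(r6,c6): row 6 has {red,green,yellow,black}; column 6 has {green,yellow,black,white}, so it must be blue.
(r1,c1): row 1 has {green,yellow,black,white}; column 1 has {red,green,black}, so it must be blue.
(r1,c2): row 1 has {blue,green,yellow,black,white}; column 2 has {green,yellow,black}, so it must be red.
(r3,c1): row 3 has {red,blue,green,black,white}; column 1 has {red,blue,green,black}, so it must be yellow.
(r5,c1): row 5 has {green,yellow,black}; column 1 has {red,blue,green,yellow,black}, so it must be white.
(r5,c2): row 5 has {green,yellow,black,white}; column 2 has {red,green,yellow,black}, so it must be blue.
(r5,c6): row 5 has {blue,green,yellow,black,white}; column 6 has {blue,green,yellow,black,white}, so it must be red.
(r6,c2): row 6 has {red,blue,green,yellow,black}; column 2 has {red,blue,green,yellow,black}, so it must be white.

blue red green yellow black white / black green red white blue yellow / yellow black white blue red green / green yellow blue red white black / white blue yellow black green red / red white black green yellow blue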